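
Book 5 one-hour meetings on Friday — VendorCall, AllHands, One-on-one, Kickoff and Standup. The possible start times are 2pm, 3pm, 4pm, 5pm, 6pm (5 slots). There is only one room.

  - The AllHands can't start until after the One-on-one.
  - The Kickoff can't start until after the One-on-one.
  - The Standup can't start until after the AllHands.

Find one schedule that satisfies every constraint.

Standup in 5pm; Kickoff in 4pm; AllHands in 3pm; VendorCall in 6pm; One-on-one in 2pm

Checking: One-on-one(2pm) before Kickoff(4pm); AllHands(3pm) before Standup(5pm); One-on-one(2pm) before AllHands(3pm); max 1 per slot (cap 1).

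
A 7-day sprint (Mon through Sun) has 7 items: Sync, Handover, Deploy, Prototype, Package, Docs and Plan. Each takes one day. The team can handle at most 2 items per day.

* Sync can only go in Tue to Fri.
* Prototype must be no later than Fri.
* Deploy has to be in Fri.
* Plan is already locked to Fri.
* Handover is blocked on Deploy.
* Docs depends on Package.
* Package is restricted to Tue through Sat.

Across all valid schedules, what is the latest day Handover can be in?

Precedence pushes Handover to at least Sat.
Handover at Sun is achievable: Package in Tue, Plan in Fri, Handover in Sun, Deploy in Fri, Prototype in Mon, Sync in Tue, Docs in Wed.

Sun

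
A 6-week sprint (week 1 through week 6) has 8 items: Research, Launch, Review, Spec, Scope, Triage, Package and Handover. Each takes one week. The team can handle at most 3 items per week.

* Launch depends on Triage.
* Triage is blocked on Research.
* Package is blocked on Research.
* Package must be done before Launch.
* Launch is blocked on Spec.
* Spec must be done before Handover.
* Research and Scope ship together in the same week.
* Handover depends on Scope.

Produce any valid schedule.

Handover=week 2, Scope=week 1, Launch=week 3, Triage=week 2, Package=week 2, Spec=week 1, Review=week 3, Research=week 1

Checking: Spec(week 1) before Launch(week 3); Scope(week 1) before Handover(week 2); Research(week 1) before Package(week 2); Package(week 2) before Launch(week 3); Research(week 1) before Triage(week 2); Triage(week 2) before Launch(week 3); Spec(week 1) before Handover(week 2); Research = Scope = week 1; max 3 per week (cap 3).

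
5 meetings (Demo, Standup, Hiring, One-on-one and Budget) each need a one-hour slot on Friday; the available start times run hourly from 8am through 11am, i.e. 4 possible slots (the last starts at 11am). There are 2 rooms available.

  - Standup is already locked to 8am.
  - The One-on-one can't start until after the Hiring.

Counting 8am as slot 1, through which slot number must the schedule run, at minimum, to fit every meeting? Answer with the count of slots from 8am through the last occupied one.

The precedence chain requires at least 2 distinct slots.
With at most 2 per slot and 5 meetings, at least 3 slots are needed.
3 works (last occupied slot: 10am): for example Budget -> 10am, Demo -> 9am, Hiring -> 8am, One-on-one -> 9am, Standup -> 8am.

3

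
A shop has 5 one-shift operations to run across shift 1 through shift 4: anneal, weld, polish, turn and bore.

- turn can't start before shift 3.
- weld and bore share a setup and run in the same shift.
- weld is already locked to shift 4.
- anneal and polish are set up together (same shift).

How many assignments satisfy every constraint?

8

Splitting on anneal: it can be shift 1 (2), shift 2 (2), shift 3 (2), shift 4 (2). Listing each branch's schedules as (weld, polish, turn, bore) by shift number:
anneal=shift 1: (4,1,3,4) (4,1,4,4) — 2.
anneal=shift 2: (4,2,3,4) (4,2,4,4) — 2.
anneal=shift 3: (4,3,3,4) (4,3,4,4) — 2.
anneal=shift 4: (4,4,3,4) (4,4,4,4) — 2.
Summing: 2 + 2 + 2 + 2 = 8.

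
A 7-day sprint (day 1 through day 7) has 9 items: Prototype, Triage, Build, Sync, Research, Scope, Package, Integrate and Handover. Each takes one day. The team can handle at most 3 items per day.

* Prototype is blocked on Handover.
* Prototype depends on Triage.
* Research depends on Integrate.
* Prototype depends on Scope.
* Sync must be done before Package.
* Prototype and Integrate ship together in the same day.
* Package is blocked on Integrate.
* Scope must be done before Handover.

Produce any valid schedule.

Integrate=day 3; Prototype=day 3; Triage=day 1; Scope=day 1; Handover=day 2; Research=day 4; Build=day 2; Package=day 4; Sync=day 1

Checking: Sync(day 1) before Package(day 4); Scope(day 1) before Handover(day 2); Handover(day 2) before Prototype(day 3); Scope(day 1) before Prototype(day 3); Integrate(day 3) before Package(day 4); Integrate(day 3) before Research(day 4); Triage(day 1) before Prototype(day 3); Prototype = Integrate = day 3; max 3 per day (cap 3).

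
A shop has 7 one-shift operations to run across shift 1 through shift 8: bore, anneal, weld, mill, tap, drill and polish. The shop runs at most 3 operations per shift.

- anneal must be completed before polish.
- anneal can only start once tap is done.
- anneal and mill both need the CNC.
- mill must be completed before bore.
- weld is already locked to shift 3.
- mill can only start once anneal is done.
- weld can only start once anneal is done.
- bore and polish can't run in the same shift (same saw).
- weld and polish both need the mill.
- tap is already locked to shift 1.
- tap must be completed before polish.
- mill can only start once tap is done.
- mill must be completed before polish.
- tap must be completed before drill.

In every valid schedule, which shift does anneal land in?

shift 2

tap is fixed at shift 1 and must come before anneal, so anneal is at least shift 2.
weld is fixed at shift 3 and must come after anneal, so anneal is at most shift 2.
So anneal must be shift 2.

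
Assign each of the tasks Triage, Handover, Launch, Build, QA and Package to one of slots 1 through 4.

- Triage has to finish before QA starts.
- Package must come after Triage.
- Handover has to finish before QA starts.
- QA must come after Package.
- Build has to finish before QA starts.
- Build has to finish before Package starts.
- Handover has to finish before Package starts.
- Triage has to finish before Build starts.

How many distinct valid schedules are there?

8

Splitting on Handover: it can be 1 (4), 2 (4). Listing each branch's schedules as (Triage, Launch, Build, QA, Package):
Handover=1: (1,1,2,4,3) (1,2,2,4,3) (1,3,2,4,3) (1,4,2,4,3) — 4.
Handover=2: (1,1,2,4,3) (1,2,2,4,3) (1,3,2,4,3) (1,4,2,4,3) — 4.
Summing: 4 + 4 = 8.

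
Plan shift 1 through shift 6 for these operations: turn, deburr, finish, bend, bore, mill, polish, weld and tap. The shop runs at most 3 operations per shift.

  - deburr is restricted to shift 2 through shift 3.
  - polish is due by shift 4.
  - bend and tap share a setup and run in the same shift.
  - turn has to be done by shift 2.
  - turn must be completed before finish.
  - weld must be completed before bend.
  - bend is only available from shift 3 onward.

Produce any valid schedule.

polish -> shift 1, bend -> shift 3, deburr -> shift 2, tap -> shift 3, finish -> shift 2, turn -> shift 1, mill -> shift 3, bore -> shift 2, weld -> shift 1

Checking: weld(shift 1) before bend(shift 3); turn(shift 1) before finish(shift 2); bend = tap = shift 3; deburr=shift 2 in [shift 2,shift 3]; bend=shift 3 in [shift 3,shift 6]; polish=shift 1 in [shift 1,shift 4]; turn=shift 1 in [shift 1,shift 2]; max 3 per shift (cap 3).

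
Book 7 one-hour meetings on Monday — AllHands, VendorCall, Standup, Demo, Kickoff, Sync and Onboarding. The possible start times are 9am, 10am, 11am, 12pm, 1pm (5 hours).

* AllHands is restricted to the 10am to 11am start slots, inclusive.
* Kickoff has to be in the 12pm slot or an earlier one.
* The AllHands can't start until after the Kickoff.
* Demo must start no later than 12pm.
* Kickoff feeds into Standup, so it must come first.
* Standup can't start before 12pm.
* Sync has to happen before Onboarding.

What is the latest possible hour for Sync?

12pm

Downstream work caps Sync at 12pm.
Sync at 12pm is achievable: Demo=9am; VendorCall=9am; Kickoff=9am; Sync=12pm; Standup=12pm; Onboarding=1pm; AllHands=10am.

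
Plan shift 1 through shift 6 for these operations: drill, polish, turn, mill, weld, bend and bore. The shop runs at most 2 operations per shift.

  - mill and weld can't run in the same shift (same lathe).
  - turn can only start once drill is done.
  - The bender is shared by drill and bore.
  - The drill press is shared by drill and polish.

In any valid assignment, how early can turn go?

shift 2

Precedence pushes turn to at least shift 2.
turn at shift 2 is achievable: polish in shift 2; weld in shift 3; bend in shift 3; mill in shift 1; turn in shift 2; bore in shift 4; drill in shift 1.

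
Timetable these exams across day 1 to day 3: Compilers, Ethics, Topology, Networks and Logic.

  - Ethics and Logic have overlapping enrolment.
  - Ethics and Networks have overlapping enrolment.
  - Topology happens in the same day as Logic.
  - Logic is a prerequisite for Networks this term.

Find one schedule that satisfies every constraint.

Networks -> day 2, Ethics -> day 3, Topology -> day 1, Compilers -> day 1, Logic -> day 1

Checking: Logic(day 1) before Networks(day 2); Ethics(day 3) != Logic(day 1); Ethics(day 3) != Networks(day 2); Topology = Logic = day 1.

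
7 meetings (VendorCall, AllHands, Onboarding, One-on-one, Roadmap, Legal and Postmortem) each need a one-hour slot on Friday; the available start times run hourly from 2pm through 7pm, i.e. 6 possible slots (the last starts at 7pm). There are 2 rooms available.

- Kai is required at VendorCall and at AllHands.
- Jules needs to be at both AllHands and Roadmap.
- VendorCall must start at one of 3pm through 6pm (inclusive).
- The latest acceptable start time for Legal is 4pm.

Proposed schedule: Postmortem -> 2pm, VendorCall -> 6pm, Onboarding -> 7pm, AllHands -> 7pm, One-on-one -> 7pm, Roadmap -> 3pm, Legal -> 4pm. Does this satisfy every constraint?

No — it violates: There are 2 rooms available

There are 2 rooms available — violated.
VendorCall must start at one of 3pm through 6pm (inclusive) — holds.
Kai is required at VendorCall and at AllHands — holds.
The latest acceptable start time for Legal is 4pm — holds.
Jules needs to be at both AllHands and Roadmap — holds.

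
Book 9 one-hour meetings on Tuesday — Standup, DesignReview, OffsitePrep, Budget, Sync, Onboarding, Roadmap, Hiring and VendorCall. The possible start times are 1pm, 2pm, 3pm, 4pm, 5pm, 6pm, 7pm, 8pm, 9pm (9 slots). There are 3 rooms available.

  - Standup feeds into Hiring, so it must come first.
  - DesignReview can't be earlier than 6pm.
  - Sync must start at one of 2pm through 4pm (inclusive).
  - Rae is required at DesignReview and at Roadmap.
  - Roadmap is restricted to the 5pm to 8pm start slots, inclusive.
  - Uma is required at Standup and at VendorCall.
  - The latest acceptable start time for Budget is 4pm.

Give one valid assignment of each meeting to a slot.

Budget=1pm; Sync=2pm; DesignReview=6pm; Roadmap=5pm; VendorCall=3pm; OffsitePrep=1pm; Standup=1pm; Hiring=2pm; Onboarding=2pm

Checking: Standup(1pm) before Hiring(2pm); DesignReview(6pm) != Roadmap(5pm); Standup(1pm) != VendorCall(3pm); Budget=1pm in [1pm,4pm]; Sync=2pm in [2pm,4pm]; Roadmap=5pm in [5pm,8pm]; DesignReview=6pm in [6pm,9pm]; max 3 per slot (cap 3).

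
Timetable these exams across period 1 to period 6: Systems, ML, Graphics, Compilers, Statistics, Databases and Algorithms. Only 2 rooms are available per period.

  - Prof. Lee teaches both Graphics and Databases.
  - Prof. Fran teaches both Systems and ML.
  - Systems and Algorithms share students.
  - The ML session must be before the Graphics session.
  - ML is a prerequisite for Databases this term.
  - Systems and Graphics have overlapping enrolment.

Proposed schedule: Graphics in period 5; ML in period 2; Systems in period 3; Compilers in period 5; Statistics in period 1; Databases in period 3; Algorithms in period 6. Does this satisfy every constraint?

Only 2 rooms are available per period — holds.
Prof. Lee teaches both Graphics and Databases — holds.
Systems and Algorithms share students — holds.
Systems and Graphics have overlapping enrolment — holds.
ML is a prerequisite for Databases this term — holds.
The ML session must be before the Graphics session — holds.
Prof. Fran teaches both Systems and ML — holds.

Yes, all constraints hold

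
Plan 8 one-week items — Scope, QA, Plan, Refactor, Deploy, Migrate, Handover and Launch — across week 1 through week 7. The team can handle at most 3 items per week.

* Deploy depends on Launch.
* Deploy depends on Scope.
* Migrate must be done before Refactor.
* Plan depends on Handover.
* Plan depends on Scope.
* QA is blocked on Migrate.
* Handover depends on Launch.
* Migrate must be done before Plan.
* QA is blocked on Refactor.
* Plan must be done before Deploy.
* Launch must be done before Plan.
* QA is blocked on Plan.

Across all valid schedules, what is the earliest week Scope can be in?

Downstream work caps Scope at week 5.
Scope at week 1 is achievable: Plan=week 3; Deploy=week 4; Migrate=week 1; Refactor=week 2; QA=week 4; Scope=week 1; Handover=week 2; Launch=week 1.

week 1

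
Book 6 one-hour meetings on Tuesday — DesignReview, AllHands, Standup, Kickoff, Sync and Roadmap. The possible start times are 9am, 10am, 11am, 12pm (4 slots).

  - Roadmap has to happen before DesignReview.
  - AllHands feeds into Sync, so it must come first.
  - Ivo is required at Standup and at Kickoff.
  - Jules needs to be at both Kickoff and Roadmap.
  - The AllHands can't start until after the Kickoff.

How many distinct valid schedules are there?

Splitting on DesignReview: it can be 10am (3), 11am (12), 12pm (24). Listing each branch's schedules as (AllHands, Standup, Kickoff, Sync, Roadmap):
DesignReview=10am: (11am,9am,10am,12pm,9am) (11am,11am,10am,12pm,9am) (11am,12pm,10am,12pm,9am) — 3.
DesignReview=11am: (10am,10am,9am,11am,10am) (10am,10am,9am,12pm,10am) (10am,11am,9am,11am,10am) (10am,11am,9am,12pm,10am) (10am,12pm,9am,11am,10am) (10am,12pm,9am,12pm,10am) (11am,9am,10am,12pm,9am) (11am,10am,9am,12pm,10am) (11am,11am,9am,12pm,10am) (11am,11am,10am,12pm,9am) (11am,12pm,9am,12pm,10am) (11am,12pm,10am,12pm,9am) — 12.
DesignReview=12pm: (10am,10am,9am,11am,10am) (10am,10am,9am,11am,11am) (10am,10am,9am,12pm,10am) (10am,10am,9am,12pm,11am) (10am,11am,9am,11am,10am) (10am,11am,9am,11am,11am) (10am,11am,9am,12pm,10am) (10am,11am,9am,12pm,11am) (10am,12pm,9am,11am,10am) (10am,12pm,9am,11am,11am) (10am,12pm,9am,12pm,10am) (10am,12pm,9am,12pm,11am) (11am,9am,10am,12pm,9am) (11am,9am,10am,12pm,11am) (11am,10am,9am,12pm,10am) (11am,10am,9am,12pm,11am) (11am,11am,9am,12pm,10am) (11am,11am,9am,12pm,11am) (11am,11am,10am,12pm,9am) (11am,11am,10am,12pm,11am) (11am,12pm,9am,12pm,10am) (11am,12pm,9am,12pm,11am) (11am,12pm,10am,12pm,9am) (11am,12pm,10am,12pm,11am) — 24.
Summing: 3 + 12 + 24 = 39.

39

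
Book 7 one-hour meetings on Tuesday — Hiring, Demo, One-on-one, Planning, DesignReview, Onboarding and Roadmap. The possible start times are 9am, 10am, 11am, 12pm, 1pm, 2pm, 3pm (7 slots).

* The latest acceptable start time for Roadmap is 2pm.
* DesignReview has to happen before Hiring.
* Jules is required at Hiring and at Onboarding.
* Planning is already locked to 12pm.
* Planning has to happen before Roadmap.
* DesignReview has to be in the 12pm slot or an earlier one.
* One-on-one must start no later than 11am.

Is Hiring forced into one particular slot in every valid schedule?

Hiring can be 10am (e.g. One-on-one=9am; Roadmap=1pm; Demo=9am; DesignReview=9am; Hiring=10am; Onboarding=9am; Planning=12pm) or 11am (e.g. Demo in 9am; One-on-one in 9am; Hiring in 11am; Onboarding in 9am; Roadmap in 1pm; Planning in 12pm; DesignReview in 9am).

No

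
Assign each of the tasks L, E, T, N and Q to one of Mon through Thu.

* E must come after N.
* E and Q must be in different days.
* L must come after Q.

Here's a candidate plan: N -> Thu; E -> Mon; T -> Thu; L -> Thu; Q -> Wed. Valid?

No — it violates: E must come after N

E must come after N — violated.
L must come after Q — holds.
E and Q must be in different days — holds.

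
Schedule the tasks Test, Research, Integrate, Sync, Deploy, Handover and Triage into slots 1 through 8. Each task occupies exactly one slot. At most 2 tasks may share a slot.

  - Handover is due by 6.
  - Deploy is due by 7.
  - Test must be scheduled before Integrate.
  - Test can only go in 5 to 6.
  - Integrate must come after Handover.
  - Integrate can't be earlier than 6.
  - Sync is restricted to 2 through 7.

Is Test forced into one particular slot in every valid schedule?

Test can be 5 (e.g. Sync=2, Deploy=1, Triage=3, Integrate=6, Research=2, Handover=1, Test=5) or 6 (e.g. Triage in 3, Test in 6, Research in 2, Handover in 1, Integrate in 7, Deploy in 1, Sync in 2).

No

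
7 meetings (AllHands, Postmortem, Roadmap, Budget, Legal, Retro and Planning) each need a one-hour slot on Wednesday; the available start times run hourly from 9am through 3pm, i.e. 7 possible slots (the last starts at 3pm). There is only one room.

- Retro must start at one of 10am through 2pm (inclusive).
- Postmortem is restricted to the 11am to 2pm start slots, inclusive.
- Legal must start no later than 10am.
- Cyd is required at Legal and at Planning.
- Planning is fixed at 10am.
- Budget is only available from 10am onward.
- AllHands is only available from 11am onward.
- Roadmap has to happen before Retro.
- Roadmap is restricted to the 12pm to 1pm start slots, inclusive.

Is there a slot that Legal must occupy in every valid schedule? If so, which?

9am

Legal's window is 9am–10am.
Planning is fixed at 10am, and Legal can't share a slot with Planning.
So Legal must be 9am.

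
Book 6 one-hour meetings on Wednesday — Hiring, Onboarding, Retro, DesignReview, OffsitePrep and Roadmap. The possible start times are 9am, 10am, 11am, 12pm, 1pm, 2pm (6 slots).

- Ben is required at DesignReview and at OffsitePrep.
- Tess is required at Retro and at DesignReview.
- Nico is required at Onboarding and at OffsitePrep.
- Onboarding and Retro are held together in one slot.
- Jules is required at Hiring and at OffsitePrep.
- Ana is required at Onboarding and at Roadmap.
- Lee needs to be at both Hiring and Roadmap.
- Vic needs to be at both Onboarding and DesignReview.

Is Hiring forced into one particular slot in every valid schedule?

Hiring can be 9am (e.g. Onboarding -> 9am; Hiring -> 9am; Retro -> 9am; OffsitePrep -> 11am; Roadmap -> 10am; DesignReview -> 10am) or 10am (e.g. OffsitePrep -> 11am, DesignReview -> 10am, Onboarding -> 9am, Roadmap -> 11am, Hiring -> 10am, Retro -> 9am).

No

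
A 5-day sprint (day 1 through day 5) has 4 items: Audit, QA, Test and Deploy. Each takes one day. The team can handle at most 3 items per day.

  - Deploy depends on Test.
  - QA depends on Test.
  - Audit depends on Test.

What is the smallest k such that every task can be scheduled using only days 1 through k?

2

The precedence chain requires at least 2 distinct days.
With at most 3 per day and 4 tasks, at least 2 days are needed.
2 works (last occupied day: day 2): for example Test=day 1, QA=day 2, Deploy=day 2, Audit=day 2.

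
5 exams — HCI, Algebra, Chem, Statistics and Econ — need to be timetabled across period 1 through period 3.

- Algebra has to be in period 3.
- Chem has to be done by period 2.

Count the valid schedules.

Splitting on HCI: it can be period 1 (18), period 2 (18), period 3 (18). Listing each branch's schedules as (Algebra, Chem, Statistics, Econ) by period number:
HCI=period 1: (3,1,1,1) (3,1,1,2) (3,1,1,3) (3,1,2,1) (3,1,2,2) (3,1,2,3) (3,1,3,1) (3,1,3,2) (3,1,3,3) (3,2,1,1) (3,2,1,2) (3,2,1,3) (3,2,2,1) (3,2,2,2) (3,2,2,3) (3,2,3,1) (3,2,3,2) (3,2,3,3) — 18.
HCI=period 2: (3,1,1,1) (3,1,1,2) (3,1,1,3) (3,1,2,1) (3,1,2,2) (3,1,2,3) (3,1,3,1) (3,1,3,2) (3,1,3,3) (3,2,1,1) (3,2,1,2) (3,2,1,3) (3,2,2,1) (3,2,2,2) (3,2,2,3) (3,2,3,1) (3,2,3,2) (3,2,3,3) — 18.
HCI=period 3: (3,1,1,1) (3,1,1,2) (3,1,1,3) (3,1,2,1) (3,1,2,2) (3,1,2,3) (3,1,3,1) (3,1,3,2) (3,1,3,3) (3,2,1,1) (3,2,1,2) (3,2,1,3) (3,2,2,1) (3,2,2,2) (3,2,2,3) (3,2,3,1) (3,2,3,2) (3,2,3,3) — 18.
Summing: 18 + 18 + 18 = 54.

54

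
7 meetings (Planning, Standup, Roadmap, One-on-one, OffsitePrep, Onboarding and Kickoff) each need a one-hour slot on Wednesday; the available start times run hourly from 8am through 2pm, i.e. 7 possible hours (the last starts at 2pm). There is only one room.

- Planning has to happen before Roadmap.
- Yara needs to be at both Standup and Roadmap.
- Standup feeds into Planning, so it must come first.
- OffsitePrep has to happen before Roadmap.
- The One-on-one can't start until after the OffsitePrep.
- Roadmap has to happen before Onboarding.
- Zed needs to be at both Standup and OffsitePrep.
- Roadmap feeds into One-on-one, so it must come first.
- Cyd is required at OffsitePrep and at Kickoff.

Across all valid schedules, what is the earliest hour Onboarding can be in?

Precedence pushes Onboarding to at least 11am.
Onboarding at 12pm is achievable: Onboarding -> 12pm; Standup -> 8am; One-on-one -> 1pm; OffsitePrep -> 10am; Kickoff -> 2pm; Planning -> 9am; Roadmap -> 11am.
Nothing earlier works — the conflict and capacity constraints rule out every hour before 12pm.

12pm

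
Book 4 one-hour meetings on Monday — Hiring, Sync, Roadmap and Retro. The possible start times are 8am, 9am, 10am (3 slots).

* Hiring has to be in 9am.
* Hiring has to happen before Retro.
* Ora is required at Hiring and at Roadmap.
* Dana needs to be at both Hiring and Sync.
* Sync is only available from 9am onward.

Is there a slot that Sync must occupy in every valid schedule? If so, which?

10am

Sync's window is 9am–10am.
Hiring is fixed at 9am, and Sync can't share a slot with Hiring.
So Sync must be 10am.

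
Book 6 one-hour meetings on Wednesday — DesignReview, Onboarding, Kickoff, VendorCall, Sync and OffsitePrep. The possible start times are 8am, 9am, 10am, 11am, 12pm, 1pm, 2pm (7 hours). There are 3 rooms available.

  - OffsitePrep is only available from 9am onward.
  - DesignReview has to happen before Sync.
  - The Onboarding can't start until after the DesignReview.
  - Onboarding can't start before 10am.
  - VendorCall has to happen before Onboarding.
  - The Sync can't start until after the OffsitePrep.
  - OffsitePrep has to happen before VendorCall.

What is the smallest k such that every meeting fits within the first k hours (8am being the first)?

The precedence chain requires at least 3 distinct hours.
With at most 3 per hour and 6 meetings, at least 2 hours are needed.
Propagating the time windows through the other constraints, Onboarding can't land before 11am — that is hour 4 counting from 8am — so the schedule must run through at least 4 hours.
4 works (last occupied hour: 11am): for example Onboarding -> 11am, Kickoff -> 8am, DesignReview -> 8am, OffsitePrep -> 9am, VendorCall -> 10am, Sync -> 10am.

4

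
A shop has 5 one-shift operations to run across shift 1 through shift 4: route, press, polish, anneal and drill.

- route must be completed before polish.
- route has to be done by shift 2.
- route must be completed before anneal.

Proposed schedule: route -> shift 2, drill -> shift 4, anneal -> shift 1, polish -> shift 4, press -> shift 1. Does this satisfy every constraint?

route must be completed before anneal — violated.
route has to be done by shift 2 — holds.
route must be completed before polish — holds.

Invalid. route must be completed before anneal.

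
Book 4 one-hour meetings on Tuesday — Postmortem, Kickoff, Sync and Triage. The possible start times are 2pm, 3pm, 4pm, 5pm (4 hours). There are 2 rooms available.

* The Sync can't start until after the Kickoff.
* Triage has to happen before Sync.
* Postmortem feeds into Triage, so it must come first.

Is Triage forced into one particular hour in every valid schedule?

No

Triage can be 3pm (e.g. Kickoff -> 2pm; Triage -> 3pm; Postmortem -> 2pm; Sync -> 4pm) or 4pm (e.g. Triage in 4pm; Sync in 5pm; Kickoff in 2pm; Postmortem in 2pm).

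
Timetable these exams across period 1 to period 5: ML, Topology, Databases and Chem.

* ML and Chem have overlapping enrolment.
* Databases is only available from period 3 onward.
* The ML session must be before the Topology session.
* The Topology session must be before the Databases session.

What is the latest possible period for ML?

Downstream work caps ML at period 3.
ML at period 3 is achievable: Topology -> period 4; Databases -> period 5; ML -> period 3; Chem -> period 1.

period 3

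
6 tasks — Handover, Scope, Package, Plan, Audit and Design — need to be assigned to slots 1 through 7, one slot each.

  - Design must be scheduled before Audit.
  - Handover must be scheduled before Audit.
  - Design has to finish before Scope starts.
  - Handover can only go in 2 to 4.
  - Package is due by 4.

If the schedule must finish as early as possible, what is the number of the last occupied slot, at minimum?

slot 3

The precedence chain requires at least 2 distinct slots.
Propagating the time windows through the other constraints, Audit can't land before 3, so the schedule must run through at least slot 3.
3 works (last occupied slot: 3): for example Handover in 2; Plan in 1; Scope in 2; Package in 1; Audit in 3; Design in 1.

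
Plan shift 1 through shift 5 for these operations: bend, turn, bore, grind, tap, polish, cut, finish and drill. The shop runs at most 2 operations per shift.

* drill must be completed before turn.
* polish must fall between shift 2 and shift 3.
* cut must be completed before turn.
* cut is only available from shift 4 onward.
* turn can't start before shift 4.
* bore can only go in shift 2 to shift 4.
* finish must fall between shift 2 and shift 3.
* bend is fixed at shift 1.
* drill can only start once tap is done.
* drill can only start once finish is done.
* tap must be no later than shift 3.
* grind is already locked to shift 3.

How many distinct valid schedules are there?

Enumerating: grind=shift 3, drill=shift 4, bend=shift 1, polish=shift 2, tap=shift 1, finish=shift 2, cut=shift 4, turn=shift 5, bore=shift 3 | tap -> shift 1, bend -> shift 1, bore -> shift 4, finish -> shift 2, drill -> shift 3, turn -> shift 5, grind -> shift 3, polish -> shift 2, cut -> shift 4 | bend in shift 1; tap in shift 1; cut in shift 4; bore in shift 2; finish in shift 2; grind in shift 3; polish in shift 3; turn in shift 5; drill in shift 4 | tap -> shift 1; bore -> shift 2; finish -> shift 3; turn -> shift 5; drill -> shift 4; bend -> shift 1; grind -> shift 3; cut -> shift 4; polish -> shift 2.

4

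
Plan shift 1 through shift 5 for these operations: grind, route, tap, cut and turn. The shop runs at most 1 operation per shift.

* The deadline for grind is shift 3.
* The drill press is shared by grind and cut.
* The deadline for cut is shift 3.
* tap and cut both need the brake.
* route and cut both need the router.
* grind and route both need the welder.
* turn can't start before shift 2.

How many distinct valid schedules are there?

Splitting on grind: it can be shift 1 (12), shift 2 (10), shift 3 (10). Listing each branch's schedules as (route, tap, cut, turn) by shift number:
grind=shift 1: (2,4,3,5) (2,5,3,4) (3,4,2,5) (3,5,2,4) (4,2,3,5) (4,3,2,5) (4,5,2,3) (4,5,3,2) (5,2,3,4) (5,3,2,4) (5,4,2,3) (5,4,3,2) — 12.
grind=shift 2: (1,4,3,5) (1,5,3,4) (3,4,1,5) (3,5,1,4) (4,1,3,5) (4,3,1,5) (4,5,1,3) (5,1,3,4) (5,3,1,4) (5,4,1,3) — 10.
grind=shift 3: (1,4,2,5) (1,5,2,4) (2,4,1,5) (2,5,1,4) (4,1,2,5) (4,2,1,5) (4,5,1,2) (5,1,2,4) (5,2,1,4) (5,4,1,2) — 10.
Summing: 12 + 10 + 10 = 32.

32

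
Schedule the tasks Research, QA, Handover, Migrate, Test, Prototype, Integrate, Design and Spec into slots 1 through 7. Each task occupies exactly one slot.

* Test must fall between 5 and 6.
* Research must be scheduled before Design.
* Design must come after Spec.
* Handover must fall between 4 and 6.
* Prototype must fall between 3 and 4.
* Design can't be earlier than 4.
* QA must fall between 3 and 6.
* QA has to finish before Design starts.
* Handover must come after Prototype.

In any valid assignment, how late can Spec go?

6

Downstream work caps Spec at 6.
Spec at 6 is achievable: Spec=6, Migrate=1, Prototype=3, Research=1, Test=5, Integrate=1, QA=3, Design=7, Handover=4.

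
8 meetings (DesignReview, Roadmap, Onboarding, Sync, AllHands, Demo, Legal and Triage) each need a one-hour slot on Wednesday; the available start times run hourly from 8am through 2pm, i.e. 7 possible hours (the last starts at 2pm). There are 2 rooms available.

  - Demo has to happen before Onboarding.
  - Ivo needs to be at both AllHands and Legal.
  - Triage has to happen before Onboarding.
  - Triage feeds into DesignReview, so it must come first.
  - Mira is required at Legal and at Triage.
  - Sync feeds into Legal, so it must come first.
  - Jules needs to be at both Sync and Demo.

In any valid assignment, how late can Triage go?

Downstream work caps Triage at 1pm.
Triage at 1pm is achievable: Onboarding=2pm, AllHands=10am, Roadmap=8am, Demo=9am, Triage=1pm, Legal=9am, Sync=8am, DesignReview=2pm.

1pm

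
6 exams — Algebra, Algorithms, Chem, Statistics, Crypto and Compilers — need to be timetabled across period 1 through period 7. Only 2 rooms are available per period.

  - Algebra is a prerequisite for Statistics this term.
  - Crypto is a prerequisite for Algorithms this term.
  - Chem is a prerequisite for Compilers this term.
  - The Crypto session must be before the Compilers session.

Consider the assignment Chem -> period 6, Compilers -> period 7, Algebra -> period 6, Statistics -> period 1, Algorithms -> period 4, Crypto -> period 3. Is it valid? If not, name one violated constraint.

The Crypto session must be before the Compilers session — holds.
Algebra is a prerequisite for Statistics this term — violated.
Chem is a prerequisite for Compilers this term — holds.
Only 2 rooms are available per period — holds.
Crypto is a prerequisite for Algorithms this term — holds.

No. Algebra is a prerequisite for Statistics this term is not satisfied.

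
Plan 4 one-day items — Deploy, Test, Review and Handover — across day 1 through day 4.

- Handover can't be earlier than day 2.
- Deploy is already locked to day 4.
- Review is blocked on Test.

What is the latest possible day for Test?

Downstream work caps Test at day 3.
Test at day 3 is achievable: Review in day 4, Handover in day 2, Test in day 3, Deploy in day 4.

day 3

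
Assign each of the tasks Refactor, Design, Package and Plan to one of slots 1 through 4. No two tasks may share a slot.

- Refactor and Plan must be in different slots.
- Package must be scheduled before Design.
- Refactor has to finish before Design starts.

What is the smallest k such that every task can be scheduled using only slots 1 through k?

The precedence chain requires at least 2 distinct slots.
With at most 1 per slot and 4 tasks, at least 4 slots are needed.
4 works (last occupied slot: 4): for example Refactor=1, Design=3, Package=2, Plan=4.

4 slots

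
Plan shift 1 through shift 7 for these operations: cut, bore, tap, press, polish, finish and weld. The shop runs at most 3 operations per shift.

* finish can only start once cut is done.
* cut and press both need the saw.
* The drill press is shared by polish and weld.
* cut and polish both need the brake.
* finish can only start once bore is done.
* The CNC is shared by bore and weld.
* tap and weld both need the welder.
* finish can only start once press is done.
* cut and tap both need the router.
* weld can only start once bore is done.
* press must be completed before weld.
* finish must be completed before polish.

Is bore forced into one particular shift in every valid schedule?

bore can be shift 1 (e.g. cut=shift 2, polish=shift 4, tap=shift 1, bore=shift 1, finish=shift 3, press=shift 1, weld=shift 2) or shift 2 (e.g. polish in shift 4; press in shift 1; finish in shift 3; bore in shift 2; weld in shift 3; tap in shift 1; cut in shift 2).

No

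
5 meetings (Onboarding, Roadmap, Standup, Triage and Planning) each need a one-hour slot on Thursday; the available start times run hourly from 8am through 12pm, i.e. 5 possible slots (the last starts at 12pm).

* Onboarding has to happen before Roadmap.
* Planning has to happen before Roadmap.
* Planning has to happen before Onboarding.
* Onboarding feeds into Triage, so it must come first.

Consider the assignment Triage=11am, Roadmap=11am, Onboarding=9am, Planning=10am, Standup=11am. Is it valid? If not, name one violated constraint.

Planning has to happen before Onboarding — violated.
Planning has to happen before Roadmap — holds.
Onboarding feeds into Triage, so it must come first — holds.
Onboarding has to happen before Roadmap — holds.

No — it violates: Planning has to happen before Onboarding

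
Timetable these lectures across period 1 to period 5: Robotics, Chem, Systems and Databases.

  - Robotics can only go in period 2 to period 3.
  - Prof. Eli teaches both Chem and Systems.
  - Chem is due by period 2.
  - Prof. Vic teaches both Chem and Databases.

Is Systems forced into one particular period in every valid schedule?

Systems can be period 1 (e.g. Robotics -> period 2, Systems -> period 1, Databases -> period 1, Chem -> period 2) or period 2 (e.g. Systems=period 2, Databases=period 2, Chem=period 1, Robotics=period 2).

No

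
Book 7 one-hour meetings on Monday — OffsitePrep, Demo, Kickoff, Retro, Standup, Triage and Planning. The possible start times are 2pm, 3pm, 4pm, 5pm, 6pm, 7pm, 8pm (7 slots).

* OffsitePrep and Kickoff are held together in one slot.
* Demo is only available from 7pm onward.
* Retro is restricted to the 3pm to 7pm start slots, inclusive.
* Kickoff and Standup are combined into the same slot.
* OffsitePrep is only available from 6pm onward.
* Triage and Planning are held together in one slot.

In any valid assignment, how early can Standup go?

Standup must be in the same slot as OffsitePrep, which can't be before 6pm, so Standup is at least 6pm.
Standup at 6pm is achievable: OffsitePrep=6pm, Standup=6pm, Retro=3pm, Kickoff=6pm, Triage=2pm, Demo=7pm, Planning=2pm.

6pm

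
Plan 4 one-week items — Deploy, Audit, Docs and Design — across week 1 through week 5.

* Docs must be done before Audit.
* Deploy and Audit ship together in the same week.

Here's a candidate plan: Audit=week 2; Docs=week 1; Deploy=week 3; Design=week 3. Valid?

No — it violates: Deploy and Audit ship together in the same week

Docs must be done before Audit — holds.
Deploy and Audit ship together in the same week — violated.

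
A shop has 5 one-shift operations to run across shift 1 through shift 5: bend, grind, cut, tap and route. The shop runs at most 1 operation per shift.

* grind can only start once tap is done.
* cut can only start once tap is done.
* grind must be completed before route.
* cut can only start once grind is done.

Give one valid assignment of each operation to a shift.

tap -> shift 1, cut -> shift 3, bend -> shift 5, grind -> shift 2, route -> shift 4

Checking: grind(shift 2) before cut(shift 3); grind(shift 2) before route(shift 4); tap(shift 1) before grind(shift 2); tap(shift 1) before cut(shift 3); max 1 per shift (cap 1).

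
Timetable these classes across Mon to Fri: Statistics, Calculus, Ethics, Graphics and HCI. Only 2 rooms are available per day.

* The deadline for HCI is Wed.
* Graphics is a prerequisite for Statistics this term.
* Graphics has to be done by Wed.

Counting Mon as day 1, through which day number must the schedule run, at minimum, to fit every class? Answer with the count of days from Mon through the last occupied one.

3

The precedence chain requires at least 2 distinct days.
With at most 2 per day and 5 classes, at least 3 days are needed.
3 works (last occupied day: Wed): for example Calculus -> Mon, HCI -> Wed, Statistics -> Tue, Ethics -> Tue, Graphics -> Mon.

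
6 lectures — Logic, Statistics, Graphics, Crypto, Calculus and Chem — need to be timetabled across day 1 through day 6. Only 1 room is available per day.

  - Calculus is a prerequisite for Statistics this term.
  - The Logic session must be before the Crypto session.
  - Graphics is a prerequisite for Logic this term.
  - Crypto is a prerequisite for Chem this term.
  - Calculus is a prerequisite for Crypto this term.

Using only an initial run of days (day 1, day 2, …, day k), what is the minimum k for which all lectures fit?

6 days

The precedence chain requires at least 4 distinct days.
With at most 1 per day and 6 lectures, at least 6 days are needed.
6 works (last occupied day: day 6): for example Logic -> day 2; Chem -> day 6; Statistics -> day 5; Calculus -> day 3; Crypto -> day 4; Graphics -> day 1.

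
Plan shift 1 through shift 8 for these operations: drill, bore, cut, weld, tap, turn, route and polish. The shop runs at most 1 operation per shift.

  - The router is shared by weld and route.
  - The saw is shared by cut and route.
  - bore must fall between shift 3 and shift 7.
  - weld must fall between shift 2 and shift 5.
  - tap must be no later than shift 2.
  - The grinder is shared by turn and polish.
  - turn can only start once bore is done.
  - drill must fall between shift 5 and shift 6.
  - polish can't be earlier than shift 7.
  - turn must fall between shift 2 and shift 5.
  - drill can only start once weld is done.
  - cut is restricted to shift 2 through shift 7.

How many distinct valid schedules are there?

24

Splitting on drill: it can be shift 5 (3), shift 6 (21). Listing each branch's schedules as (bore, cut, weld, tap, turn, route, polish) by shift number:
drill=shift 5: (3,6,2,1,4,7,8) (3,6,2,1,4,8,7) (3,7,2,1,4,6,8) — 3.
drill=shift 6: (3,2,4,1,5,7,8) (3,2,4,1,5,8,7) (3,2,5,1,4,7,8) (3,2,5,1,4,8,7) (3,4,2,1,5,7,8) (3,4,2,1,5,8,7) (3,5,2,1,4,7,8) (3,5,2,1,4,8,7) (3,7,2,1,4,5,8) (3,7,2,1,5,4,8) (3,7,4,1,5,2,8) (3,7,4,2,5,1,8) (3,7,5,1,4,2,8) (3,7,5,2,4,1,8) (4,2,3,1,5,7,8) (4,2,3,1,5,8,7) (4,3,2,1,5,7,8) (4,3,2,1,5,8,7) (4,7,2,1,5,3,8) (4,7,3,1,5,2,8) (4,7,3,2,5,1,8) — 21.
Summing: 3 + 21 = 24.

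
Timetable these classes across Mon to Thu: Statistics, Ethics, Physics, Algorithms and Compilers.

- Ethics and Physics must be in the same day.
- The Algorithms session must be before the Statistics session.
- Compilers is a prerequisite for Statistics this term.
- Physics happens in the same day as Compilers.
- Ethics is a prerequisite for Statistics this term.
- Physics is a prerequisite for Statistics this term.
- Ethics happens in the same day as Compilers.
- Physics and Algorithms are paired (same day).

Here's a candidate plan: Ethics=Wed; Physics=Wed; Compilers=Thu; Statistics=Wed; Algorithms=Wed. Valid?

Physics is a prerequisite for Statistics this term — violated.
Physics and Algorithms are paired (same day) — holds.
Ethics and Physics must be in the same day — holds.
Ethics happens in the same day as Compilers — violated.
Compilers is a prerequisite for Statistics this term — violated.
Physics happens in the same day as Compilers — violated.
Ethics is a prerequisite for Statistics this term — violated.
The Algorithms session must be before the Statistics session — violated.

Invalid. Compilers is a prerequisite for Statistics this term.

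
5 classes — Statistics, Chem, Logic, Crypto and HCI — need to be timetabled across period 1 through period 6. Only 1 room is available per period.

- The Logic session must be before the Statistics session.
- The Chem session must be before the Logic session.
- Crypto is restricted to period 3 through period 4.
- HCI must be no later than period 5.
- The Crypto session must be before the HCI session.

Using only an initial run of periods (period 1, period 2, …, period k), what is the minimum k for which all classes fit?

The precedence chain requires at least 3 distinct periods.
With at most 1 per period and 5 classes, at least 5 periods are needed.
Propagating the time windows through the other constraints, HCI can't land before period 4, so the schedule must run through at least period 4.
5 works (last occupied period: period 5): for example Chem=period 1, Statistics=period 4, Crypto=period 3, Logic=period 2, HCI=period 5.

5 periods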